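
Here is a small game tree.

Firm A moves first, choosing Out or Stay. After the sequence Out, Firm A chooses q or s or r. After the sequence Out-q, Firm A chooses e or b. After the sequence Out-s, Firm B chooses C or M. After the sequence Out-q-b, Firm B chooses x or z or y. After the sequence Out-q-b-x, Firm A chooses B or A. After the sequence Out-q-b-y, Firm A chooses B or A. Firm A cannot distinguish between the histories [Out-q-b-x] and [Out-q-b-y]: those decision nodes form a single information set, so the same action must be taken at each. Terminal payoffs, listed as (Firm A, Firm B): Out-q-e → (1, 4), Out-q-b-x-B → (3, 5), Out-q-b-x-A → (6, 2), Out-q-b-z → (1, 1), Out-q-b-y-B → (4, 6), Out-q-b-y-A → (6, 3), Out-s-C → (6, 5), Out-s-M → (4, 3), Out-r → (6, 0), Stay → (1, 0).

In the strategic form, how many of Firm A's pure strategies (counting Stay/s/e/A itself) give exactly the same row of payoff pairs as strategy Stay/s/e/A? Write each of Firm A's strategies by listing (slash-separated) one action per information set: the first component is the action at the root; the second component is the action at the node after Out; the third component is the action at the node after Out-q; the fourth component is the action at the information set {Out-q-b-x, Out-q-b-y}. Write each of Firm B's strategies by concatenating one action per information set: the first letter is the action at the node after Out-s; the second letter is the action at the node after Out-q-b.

12

Row for Stay/s/e/A (columns Cx, Cz, Cy, Mx, Mz, My): (1,0) (1,0) (1,0) (1,0) (1,0) (1,0).
Under Stay/s/e/A, Firm A's choice at the node after Out and at the node after Out-q and at the information set {Out-q-b-x, Out-q-b-y} can never be reached regardless of what Firm B does, so varying those choices leaves every outcome unchanged.
Holding the reachable choices fixed and varying the unreachable ones freely already gives 3 × 2 × 2 = 12 equivalent strategies.
No other strategy reproduces this row, so those 12 are the full class: Stay/q/e/B, Stay/q/e/A, Stay/q/b/B, Stay/q/b/A, Stay/s/e/B, Stay/s/e/A, Stay/s/b/B, Stay/s/b/A, Stay/r/e/B, Stay/r/e/A, Stay/r/b/B, Stay/r/b/A.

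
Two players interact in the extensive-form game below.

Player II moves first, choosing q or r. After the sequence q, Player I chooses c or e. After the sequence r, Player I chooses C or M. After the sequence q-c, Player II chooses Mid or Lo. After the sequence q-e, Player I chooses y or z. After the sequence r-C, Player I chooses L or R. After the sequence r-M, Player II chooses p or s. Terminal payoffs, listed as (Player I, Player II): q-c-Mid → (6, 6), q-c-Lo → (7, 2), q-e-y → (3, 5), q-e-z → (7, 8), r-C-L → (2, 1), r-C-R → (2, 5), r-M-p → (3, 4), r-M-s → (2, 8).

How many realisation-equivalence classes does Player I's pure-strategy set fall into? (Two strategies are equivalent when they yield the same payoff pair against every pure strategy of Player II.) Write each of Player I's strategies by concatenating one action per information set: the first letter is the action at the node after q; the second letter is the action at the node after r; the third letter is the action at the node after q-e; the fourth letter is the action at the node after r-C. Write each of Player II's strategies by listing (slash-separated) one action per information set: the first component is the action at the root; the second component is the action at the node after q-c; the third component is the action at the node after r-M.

9

Player I has 16 pure strategies: cCyL, cCyR, cCzL, cCzR, cMyL, cMyR, cMzL, cMzR, eCyL, eCyR, eCzL, eCzR, eMyL, eMyR, eMzL, eMzR. Columns: q/Mid/p, q/Mid/s, q/Lo/p, q/Lo/s, r/Mid/p, r/Mid/s, r/Lo/p, r/Lo/s.
{cCyL, cCzL} → row (6,6) (6,6) (7,2) (7,2) (2,1) (2,1) (2,1) (2,1)
{cCyR, cCzR} → row (6,6) (6,6) (7,2) (7,2) (2,5) (2,5) (2,5) (2,5)
{cMyL, cMyR, cMzL, cMzR} → row (6,6) (6,6) (7,2) (7,2) (3,4) (2,8) (3,4) (2,8)
{eCyL} → row (3,5) (3,5) (3,5) (3,5) (2,1) (2,1) (2,1) (2,1)
{eCyR} → row (3,5) (3,5) (3,5) (3,5) (2,5) (2,5) (2,5) (2,5)
{eCzL} → row (7,8) (7,8) (7,8) (7,8) (2,1) (2,1) (2,1) (2,1)
{eCzR} → row (7,8) (7,8) (7,8) (7,8) (2,5) (2,5) (2,5) (2,5)
{eMyL, eMyR} → row (3,5) (3,5) (3,5) (3,5) (3,4) (2,8) (3,4) (2,8)
{eMzL, eMzR} → row (7,8) (7,8) (7,8) (7,8) (3,4) (2,8) (3,4) (2,8)
That's 9 distinct rows out of 16 strategies.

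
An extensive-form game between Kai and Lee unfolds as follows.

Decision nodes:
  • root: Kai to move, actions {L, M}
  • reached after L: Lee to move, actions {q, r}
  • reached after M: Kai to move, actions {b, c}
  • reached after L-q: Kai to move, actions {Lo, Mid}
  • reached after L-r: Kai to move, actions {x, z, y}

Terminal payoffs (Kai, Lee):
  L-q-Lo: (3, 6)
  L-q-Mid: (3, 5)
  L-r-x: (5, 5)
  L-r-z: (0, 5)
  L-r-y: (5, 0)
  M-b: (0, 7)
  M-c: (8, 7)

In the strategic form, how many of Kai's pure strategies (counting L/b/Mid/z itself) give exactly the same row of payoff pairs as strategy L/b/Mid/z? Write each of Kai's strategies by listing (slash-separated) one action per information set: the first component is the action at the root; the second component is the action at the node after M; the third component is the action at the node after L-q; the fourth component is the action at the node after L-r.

Row for L/b/Mid/z (columns q, r): (3,5) (0,5).
Under L/b/Mid/z, Kai's choice at the node after M can never be reached regardless of what Lee does, so varying those choices leaves every outcome unchanged.
Holding the reachable choices fixed and varying the unreachable one freely already gives 2 equivalent strategies.
No other strategy reproduces this row, so those 2 are the full class: L/b/Mid/z, L/c/Mid/z.

2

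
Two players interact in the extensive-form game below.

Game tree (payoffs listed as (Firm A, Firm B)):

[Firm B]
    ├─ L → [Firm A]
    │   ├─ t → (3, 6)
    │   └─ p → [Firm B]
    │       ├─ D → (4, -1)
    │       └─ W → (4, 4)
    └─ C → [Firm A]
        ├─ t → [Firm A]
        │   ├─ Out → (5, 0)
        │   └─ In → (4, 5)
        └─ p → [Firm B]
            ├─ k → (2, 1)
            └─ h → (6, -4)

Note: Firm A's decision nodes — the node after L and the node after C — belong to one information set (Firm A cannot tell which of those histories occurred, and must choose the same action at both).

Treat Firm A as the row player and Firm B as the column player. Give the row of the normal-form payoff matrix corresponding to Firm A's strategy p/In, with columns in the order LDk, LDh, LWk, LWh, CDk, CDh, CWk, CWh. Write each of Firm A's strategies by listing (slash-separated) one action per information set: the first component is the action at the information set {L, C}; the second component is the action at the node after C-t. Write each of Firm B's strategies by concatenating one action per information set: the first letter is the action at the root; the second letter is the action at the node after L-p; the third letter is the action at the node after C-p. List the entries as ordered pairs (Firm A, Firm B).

(4,-1) (4,-1) (4,4) (4,4) (2,1) (6,-4) (2,1) (6,-4)

vs LDk: Firm B plays L → Firm A plays p at [L] → Firm B plays D at [L-p] → (4, -1)
vs LDh: Firm B plays L → Firm A plays p at [L] → Firm B plays D at [L-p] → (4, -1)
vs LWk: Firm B plays L → Firm A plays p at [L] → Firm B plays W at [L-p] → (4, 4)
vs LWh: Firm B plays L → Firm A plays p at [L] → Firm B plays W at [L-p] → (4, 4)
vs CDk: Firm B plays C → Firm A plays p at [C] → Firm B plays k at [C-p] → (2, 1)
vs CDh: Firm B plays C → Firm A plays p at [C] → Firm B plays h at [C-p] → (6, -4)
vs CWk: Firm B plays C → Firm A plays p at [C] → Firm B plays k at [C-p] → (2, 1)
vs CWh: Firm B plays C → Firm A plays p at [C] → Firm B plays h at [C-p] → (6, -4)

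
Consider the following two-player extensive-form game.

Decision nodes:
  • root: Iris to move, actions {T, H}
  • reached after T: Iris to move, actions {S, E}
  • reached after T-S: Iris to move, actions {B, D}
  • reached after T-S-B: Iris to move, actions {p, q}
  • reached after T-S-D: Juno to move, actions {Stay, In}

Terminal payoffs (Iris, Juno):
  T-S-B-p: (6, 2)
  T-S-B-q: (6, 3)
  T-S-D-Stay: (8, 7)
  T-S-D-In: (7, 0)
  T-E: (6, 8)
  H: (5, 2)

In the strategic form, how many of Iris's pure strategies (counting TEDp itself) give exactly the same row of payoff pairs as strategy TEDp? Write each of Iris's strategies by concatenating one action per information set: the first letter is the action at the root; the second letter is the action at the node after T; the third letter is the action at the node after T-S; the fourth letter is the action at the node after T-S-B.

4

Row for TEDp (columns Stay, In): (6,8) (6,8).
Under TEDp, Iris's choice at the node after T-S and at the node after T-S-B can never be reached regardless of what Juno does, so varying those choices leaves every outcome unchanged.
Holding the reachable choices fixed and varying the unreachable ones freely already gives 2 × 2 = 4 equivalent strategies.
No other strategy reproduces this row, so those 4 are the full class: TEBp, TEBq, TEDp, TEDq.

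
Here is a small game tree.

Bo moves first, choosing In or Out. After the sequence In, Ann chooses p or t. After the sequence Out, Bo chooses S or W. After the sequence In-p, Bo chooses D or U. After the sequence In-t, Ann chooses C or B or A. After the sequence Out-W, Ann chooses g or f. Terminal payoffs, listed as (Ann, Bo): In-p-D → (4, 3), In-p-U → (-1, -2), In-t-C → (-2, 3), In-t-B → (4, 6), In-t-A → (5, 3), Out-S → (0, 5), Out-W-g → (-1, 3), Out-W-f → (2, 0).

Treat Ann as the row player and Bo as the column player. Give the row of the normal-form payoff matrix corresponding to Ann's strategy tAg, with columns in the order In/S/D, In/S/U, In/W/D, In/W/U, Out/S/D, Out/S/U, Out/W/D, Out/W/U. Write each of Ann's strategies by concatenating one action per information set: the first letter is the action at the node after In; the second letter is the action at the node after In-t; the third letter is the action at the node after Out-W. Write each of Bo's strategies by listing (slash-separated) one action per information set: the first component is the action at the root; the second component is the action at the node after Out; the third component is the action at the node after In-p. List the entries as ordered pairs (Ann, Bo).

vs In/S/D: Bo plays In → Ann plays t at [In] → Ann plays A at [In-t] → (5, 3)
vs In/S/U: Bo plays In → Ann plays t at [In] → Ann plays A at [In-t] → (5, 3)
vs In/W/D: Bo plays In → Ann plays t at [In] → Ann plays A at [In-t] → (5, 3)
vs In/W/U: Bo plays In → Ann plays t at [In] → Ann plays A at [In-t] → (5, 3)
vs Out/S/D: Bo plays Out → Bo plays S at [Out] → (0, 5)
vs Out/S/U: Bo plays Out → Bo plays S at [Out] → (0, 5)
vs Out/W/D: Bo plays Out → Bo plays W at [Out] → Ann plays g at [Out-W] → (-1, 3)
vs Out/W/U: Bo plays Out → Bo plays W at [Out] → Ann plays g at [Out-W] → (-1, 3)

(5,3) (5,3) (5,3) (5,3) (0,5) (0,5) (-1,3) (-1,3)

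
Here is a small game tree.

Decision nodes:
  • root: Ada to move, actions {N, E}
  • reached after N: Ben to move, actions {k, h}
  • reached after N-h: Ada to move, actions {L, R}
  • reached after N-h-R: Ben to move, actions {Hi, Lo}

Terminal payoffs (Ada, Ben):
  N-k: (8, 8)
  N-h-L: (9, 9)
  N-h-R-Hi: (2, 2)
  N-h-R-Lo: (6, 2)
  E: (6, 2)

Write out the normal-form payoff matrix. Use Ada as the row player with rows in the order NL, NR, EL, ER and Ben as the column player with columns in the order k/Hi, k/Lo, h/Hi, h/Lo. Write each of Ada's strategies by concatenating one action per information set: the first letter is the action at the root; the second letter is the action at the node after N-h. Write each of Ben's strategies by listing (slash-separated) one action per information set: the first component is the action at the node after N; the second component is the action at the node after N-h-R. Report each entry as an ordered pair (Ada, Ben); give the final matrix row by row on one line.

NL: (8,8) (8,8) (9,9) (9,9) | NR: (8,8) (8,8) (2,2) (6,2) | EL: (6,2) (6,2) (6,2) (6,2) | ER: (6,2) (6,2) (6,2) (6,2)

Row NL: k/Hi→(8,8), k/Lo→(8,8), h/Hi→(9,9), h/Lo→(9,9)
Row NR: k/Hi→(8,8), k/Lo→(8,8), h/Hi→(2,2), h/Lo→(6,2)
Row EL: k/Hi→(6,2), k/Lo→(6,2), h/Hi→(6,2), h/Lo→(6,2)
Row ER: k/Hi→(6,2), k/Lo→(6,2), h/Hi→(6,2), h/Lo→(6,2)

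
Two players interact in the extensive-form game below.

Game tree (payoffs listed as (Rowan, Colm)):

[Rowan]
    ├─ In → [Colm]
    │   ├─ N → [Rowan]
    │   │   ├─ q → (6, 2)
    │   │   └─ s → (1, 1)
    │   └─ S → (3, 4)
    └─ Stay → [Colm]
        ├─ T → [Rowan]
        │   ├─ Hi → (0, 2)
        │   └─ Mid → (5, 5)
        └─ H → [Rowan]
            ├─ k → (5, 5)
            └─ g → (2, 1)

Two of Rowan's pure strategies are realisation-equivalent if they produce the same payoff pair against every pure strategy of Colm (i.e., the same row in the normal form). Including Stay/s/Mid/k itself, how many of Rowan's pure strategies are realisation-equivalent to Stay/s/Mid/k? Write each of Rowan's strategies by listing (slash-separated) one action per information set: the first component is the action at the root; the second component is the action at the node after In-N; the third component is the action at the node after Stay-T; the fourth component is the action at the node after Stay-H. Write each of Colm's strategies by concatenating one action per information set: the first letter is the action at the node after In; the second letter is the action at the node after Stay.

2

Row for Stay/s/Mid/k (columns NT, NH, ST, SH): (5,5) (5,5) (5,5) (5,5).
Under Stay/s/Mid/k, Rowan's choice at the node after In-N can never be reached regardless of what Colm does, so varying those choices leaves every outcome unchanged.
Holding the reachable choices fixed and varying the unreachable one freely already gives 2 equivalent strategies.
No other strategy reproduces this row, so those 2 are the full class: Stay/q/Mid/k, Stay/s/Mid/k.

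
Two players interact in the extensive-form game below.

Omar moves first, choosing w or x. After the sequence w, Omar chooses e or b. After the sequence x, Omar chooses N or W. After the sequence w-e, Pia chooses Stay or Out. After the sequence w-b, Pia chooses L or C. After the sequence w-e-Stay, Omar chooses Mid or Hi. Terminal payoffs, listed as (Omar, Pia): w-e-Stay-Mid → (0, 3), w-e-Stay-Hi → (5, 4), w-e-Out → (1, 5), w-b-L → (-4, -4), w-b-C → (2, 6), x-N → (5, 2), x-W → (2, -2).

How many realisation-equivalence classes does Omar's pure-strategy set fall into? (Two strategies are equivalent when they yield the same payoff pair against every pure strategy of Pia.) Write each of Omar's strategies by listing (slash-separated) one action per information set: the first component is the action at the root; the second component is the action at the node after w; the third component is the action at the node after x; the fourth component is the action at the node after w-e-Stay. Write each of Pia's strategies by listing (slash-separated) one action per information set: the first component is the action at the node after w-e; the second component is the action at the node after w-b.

Omar has 16 pure strategies: w/e/N/Mid, w/e/N/Hi, w/e/W/Mid, w/e/W/Hi, w/b/N/Mid, w/b/N/Hi, w/b/W/Mid, w/b/W/Hi, x/e/N/Mid, x/e/N/Hi, x/e/W/Mid, x/e/W/Hi, x/b/N/Mid, x/b/N/Hi, x/b/W/Mid, x/b/W/Hi. Columns: Stay/L, Stay/C, Out/L, Out/C.
{w/e/N/Mid, w/e/W/Mid} → row (0,3) (0,3) (1,5) (1,5)
{w/e/N/Hi, w/e/W/Hi} → row (5,4) (5,4) (1,5) (1,5)
{w/b/N/Mid, w/b/N/Hi, w/b/W/Mid, w/b/W/Hi} → row (-4,-4) (2,6) (-4,-4) (2,6)
{x/e/N/Mid, x/e/N/Hi, x/b/N/Mid, x/b/N/Hi} → row (5,2) (5,2) (5,2) (5,2)
{x/e/W/Mid, x/e/W/Hi, x/b/W/Mid, x/b/W/Hi} → row (2,-2) (2,-2) (2,-2) (2,-2)
That's 5 distinct rows out of 16 strategies.

5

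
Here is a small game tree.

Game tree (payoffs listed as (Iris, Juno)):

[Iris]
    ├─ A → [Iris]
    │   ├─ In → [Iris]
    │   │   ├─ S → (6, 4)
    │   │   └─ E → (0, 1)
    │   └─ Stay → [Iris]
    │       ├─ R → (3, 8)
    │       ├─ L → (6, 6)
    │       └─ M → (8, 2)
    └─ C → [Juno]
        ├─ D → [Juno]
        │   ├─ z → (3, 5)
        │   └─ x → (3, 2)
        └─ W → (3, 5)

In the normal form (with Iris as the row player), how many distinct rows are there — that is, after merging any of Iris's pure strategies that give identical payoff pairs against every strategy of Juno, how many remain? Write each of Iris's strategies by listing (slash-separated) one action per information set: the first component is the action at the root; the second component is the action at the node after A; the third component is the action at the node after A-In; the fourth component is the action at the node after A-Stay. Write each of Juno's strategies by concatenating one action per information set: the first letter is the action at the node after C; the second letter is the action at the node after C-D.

6

Iris has 24 pure strategies: A/In/S/R, A/In/S/L, A/In/S/M, A/In/E/R, A/In/E/L, A/In/E/M, A/Stay/S/R, A/Stay/S/L, A/Stay/S/M, A/Stay/E/R, A/Stay/E/L, A/Stay/E/M, C/In/S/R, C/In/S/L, C/In/S/M, C/In/E/R, C/In/E/L, C/In/E/M, C/Stay/S/R, C/Stay/S/L, C/Stay/S/M, C/Stay/E/R, C/Stay/E/L, C/Stay/E/M. Columns: Dz, Dx, Wz, Wx.
{A/In/S/R, A/In/S/L, A/In/S/M} → row (6,4) (6,4) (6,4) (6,4)
{A/In/E/R, A/In/E/L, A/In/E/M} → row (0,1) (0,1) (0,1) (0,1)
{A/Stay/S/R, A/Stay/E/R} → row (3,8) (3,8) (3,8) (3,8)
{A/Stay/S/L, A/Stay/E/L} → row (6,6) (6,6) (6,6) (6,6)
{A/Stay/S/M, A/Stay/E/M} → row (8,2) (8,2) (8,2) (8,2)
{C/In/S/R, C/In/S/L, C/In/S/M, C/In/E/R, C/In/E/L, C/In/E/M, C/Stay/S/R, C/Stay/S/L, C/Stay/S/M, C/Stay/E/R, C/Stay/E/L, C/Stay/E/M} → row (3,5) (3,2) (3,5) (3,5)
That's 6 distinct rows out of 24 strategies.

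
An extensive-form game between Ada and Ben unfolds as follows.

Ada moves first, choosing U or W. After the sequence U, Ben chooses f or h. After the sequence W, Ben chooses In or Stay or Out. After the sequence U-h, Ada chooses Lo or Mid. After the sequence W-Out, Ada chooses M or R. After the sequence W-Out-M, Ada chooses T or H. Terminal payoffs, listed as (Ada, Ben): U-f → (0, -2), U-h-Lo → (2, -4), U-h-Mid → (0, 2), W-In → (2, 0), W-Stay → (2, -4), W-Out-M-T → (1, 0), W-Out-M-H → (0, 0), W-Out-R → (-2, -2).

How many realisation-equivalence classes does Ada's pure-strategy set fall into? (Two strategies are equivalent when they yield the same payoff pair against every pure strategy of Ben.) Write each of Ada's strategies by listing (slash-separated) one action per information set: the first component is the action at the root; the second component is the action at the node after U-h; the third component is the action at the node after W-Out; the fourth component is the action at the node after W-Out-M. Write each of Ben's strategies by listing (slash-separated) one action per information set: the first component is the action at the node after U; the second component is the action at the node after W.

Ada has 16 pure strategies: U/Lo/M/T, U/Lo/M/H, U/Lo/R/T, U/Lo/R/H, U/Mid/M/T, U/Mid/M/H, U/Mid/R/T, U/Mid/R/H, W/Lo/M/T, W/Lo/M/H, W/Lo/R/T, W/Lo/R/H, W/Mid/M/T, W/Mid/M/H, W/Mid/R/T, W/Mid/R/H. Columns: f/In, f/Stay, f/Out, h/In, h/Stay, h/Out.
{U/Lo/M/T, U/Lo/M/H, U/Lo/R/T, U/Lo/R/H} → row (0,-2) (0,-2) (0,-2) (2,-4) (2,-4) (2,-4)
{U/Mid/M/T, U/Mid/M/H, U/Mid/R/T, U/Mid/R/H} → row (0,-2) (0,-2) (0,-2) (0,2) (0,2) (0,2)
{W/Lo/M/T, W/Mid/M/T} → row (2,0) (2,-4) (1,0) (2,0) (2,-4) (1,0)
{W/Lo/M/H, W/Mid/M/H} → row (2,0) (2,-4) (0,0) (2,0) (2,-4) (0,0)
{W/Lo/R/T, W/Lo/R/H, W/Mid/R/T, W/Mid/R/H} → row (2,0) (2,-4) (-2,-2) (2,0) (2,-4) (-2,-2)
That's 5 distinct rows out of 16 strategies.

5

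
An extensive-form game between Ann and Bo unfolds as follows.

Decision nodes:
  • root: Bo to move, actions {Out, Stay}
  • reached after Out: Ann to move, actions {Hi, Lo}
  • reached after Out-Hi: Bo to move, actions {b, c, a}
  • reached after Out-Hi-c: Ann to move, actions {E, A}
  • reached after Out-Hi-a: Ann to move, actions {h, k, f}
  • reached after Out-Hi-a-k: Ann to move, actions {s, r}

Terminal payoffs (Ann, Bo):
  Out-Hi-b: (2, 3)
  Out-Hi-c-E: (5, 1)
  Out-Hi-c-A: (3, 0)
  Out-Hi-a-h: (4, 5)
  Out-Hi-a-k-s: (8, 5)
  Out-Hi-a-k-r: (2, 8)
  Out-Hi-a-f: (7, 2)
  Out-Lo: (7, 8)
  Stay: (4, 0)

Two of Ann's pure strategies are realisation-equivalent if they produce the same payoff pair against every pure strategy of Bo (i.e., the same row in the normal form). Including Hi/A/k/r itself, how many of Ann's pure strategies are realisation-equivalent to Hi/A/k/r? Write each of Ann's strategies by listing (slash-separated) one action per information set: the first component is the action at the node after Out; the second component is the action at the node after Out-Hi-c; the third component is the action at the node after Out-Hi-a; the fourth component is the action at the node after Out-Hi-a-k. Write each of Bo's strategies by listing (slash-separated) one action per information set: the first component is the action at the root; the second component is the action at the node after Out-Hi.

Row for Hi/A/k/r (columns Out/b, Out/c, Out/a, Stay/b, Stay/c, Stay/a): (2,3) (3,0) (2,8) (4,0) (4,0) (4,0).
Every one of Ann's information sets is on the play path for some reply by Bo when Ann follows Hi/A/k/r.
Changing the action at any of them therefore changes at least one column, so only Hi/A/k/r itself gives this row.

1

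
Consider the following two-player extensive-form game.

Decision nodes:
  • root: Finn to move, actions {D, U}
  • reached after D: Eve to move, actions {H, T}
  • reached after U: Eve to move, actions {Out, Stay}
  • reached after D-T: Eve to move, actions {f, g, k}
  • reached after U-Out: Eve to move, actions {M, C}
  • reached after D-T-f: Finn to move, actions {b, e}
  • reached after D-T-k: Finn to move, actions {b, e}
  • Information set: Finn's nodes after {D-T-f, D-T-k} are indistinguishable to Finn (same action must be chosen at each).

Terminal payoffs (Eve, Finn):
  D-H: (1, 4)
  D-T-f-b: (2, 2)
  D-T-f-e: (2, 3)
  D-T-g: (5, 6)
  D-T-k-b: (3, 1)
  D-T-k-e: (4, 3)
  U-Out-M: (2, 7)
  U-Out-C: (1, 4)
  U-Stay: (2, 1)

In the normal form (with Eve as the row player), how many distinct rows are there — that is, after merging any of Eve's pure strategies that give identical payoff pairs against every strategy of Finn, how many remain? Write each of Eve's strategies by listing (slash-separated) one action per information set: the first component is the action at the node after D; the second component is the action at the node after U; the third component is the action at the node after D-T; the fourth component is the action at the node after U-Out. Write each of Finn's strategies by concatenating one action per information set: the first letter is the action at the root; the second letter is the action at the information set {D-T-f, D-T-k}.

Eve has 24 pure strategies: H/Out/f/M, H/Out/f/C, H/Out/g/M, H/Out/g/C, H/Out/k/M, H/Out/k/C, H/Stay/f/M, H/Stay/f/C, H/Stay/g/M, H/Stay/g/C, H/Stay/k/M, H/Stay/k/C, T/Out/f/M, T/Out/f/C, T/Out/g/M, T/Out/g/C, T/Out/k/M, T/Out/k/C, T/Stay/f/M, T/Stay/f/C, T/Stay/g/M, T/Stay/g/C, T/Stay/k/M, T/Stay/k/C. Columns: Db, De, Ub, Ue.
{H/Out/f/M, H/Out/g/M, H/Out/k/M} → row (1,4) (1,4) (2,7) (2,7)
{H/Out/f/C, H/Out/g/C, H/Out/k/C} → row (1,4) (1,4) (1,4) (1,4)
{H/Stay/f/M, H/Stay/f/C, H/Stay/g/M, H/Stay/g/C, H/Stay/k/M, H/Stay/k/C} → row (1,4) (1,4) (2,1) (2,1)
{T/Out/f/M} → row (2,2) (2,3) (2,7) (2,7)
{T/Out/f/C} → row (2,2) (2,3) (1,4) (1,4)
{T/Out/g/M} → row (5,6) (5,6) (2,7) (2,7)
{T/Out/g/C} → row (5,6) (5,6) (1,4) (1,4)
{T/Out/k/M} → row (3,1) (4,3) (2,7) (2,7)
{T/Out/k/C} → row (3,1) (4,3) (1,4) (1,4)
{T/Stay/f/M, T/Stay/f/C} → row (2,2) (2,3) (2,1) (2,1)
{T/Stay/g/M, T/Stay/g/C} → row (5,6) (5,6) (2,1) (2,1)
{T/Stay/k/M, T/Stay/k/C} → row (3,1) (4,3) (2,1) (2,1)
That's 12 distinct rows out of 24 strategies.

12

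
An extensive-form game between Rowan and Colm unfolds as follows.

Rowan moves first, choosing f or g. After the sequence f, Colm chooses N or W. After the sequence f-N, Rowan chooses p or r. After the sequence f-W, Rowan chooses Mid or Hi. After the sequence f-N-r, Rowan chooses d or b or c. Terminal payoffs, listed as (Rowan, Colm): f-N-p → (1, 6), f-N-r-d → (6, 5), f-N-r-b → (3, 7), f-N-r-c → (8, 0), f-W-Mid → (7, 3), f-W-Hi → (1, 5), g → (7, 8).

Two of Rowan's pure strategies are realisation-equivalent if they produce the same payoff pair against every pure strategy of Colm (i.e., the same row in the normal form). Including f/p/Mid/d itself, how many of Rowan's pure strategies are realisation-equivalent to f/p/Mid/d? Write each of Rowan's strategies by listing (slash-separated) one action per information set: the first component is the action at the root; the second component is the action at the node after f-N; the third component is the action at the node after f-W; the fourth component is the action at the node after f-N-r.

Row for f/p/Mid/d (columns N, W): (1,6) (7,3).
Under f/p/Mid/d, Rowan's choice at the node after f-N-r can never be reached regardless of what Colm does, so varying those choices leaves every outcome unchanged.
Holding the reachable choices fixed and varying the unreachable one freely already gives 3 equivalent strategies.
No other strategy reproduces this row, so those 3 are the full class: f/p/Mid/d, f/p/Mid/b, f/p/Mid/c.

3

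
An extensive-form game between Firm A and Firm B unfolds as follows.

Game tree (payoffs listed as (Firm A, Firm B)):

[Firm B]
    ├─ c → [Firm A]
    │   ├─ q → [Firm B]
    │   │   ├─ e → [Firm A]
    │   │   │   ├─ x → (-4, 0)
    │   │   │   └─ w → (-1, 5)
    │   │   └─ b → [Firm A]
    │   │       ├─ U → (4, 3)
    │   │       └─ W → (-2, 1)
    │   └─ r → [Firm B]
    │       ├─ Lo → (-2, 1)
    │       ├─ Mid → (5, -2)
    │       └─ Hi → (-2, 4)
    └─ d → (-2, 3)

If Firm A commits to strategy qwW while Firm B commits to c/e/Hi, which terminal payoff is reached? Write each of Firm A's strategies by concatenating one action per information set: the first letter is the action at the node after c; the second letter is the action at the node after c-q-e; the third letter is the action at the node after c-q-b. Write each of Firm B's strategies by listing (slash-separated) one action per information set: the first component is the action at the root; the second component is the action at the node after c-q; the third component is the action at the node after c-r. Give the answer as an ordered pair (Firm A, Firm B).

Trace the play path from the root:
  Firm B plays c
  Firm A plays q at [c]
  Firm B plays e at [c-q]
  Firm A plays w at [c-q-e]
→ terminal payoff (-1, 5).
(Firm A's choice at the node after c-q-b is never reached on this path, so it doesn't affect the outcome.)

(-1, 5)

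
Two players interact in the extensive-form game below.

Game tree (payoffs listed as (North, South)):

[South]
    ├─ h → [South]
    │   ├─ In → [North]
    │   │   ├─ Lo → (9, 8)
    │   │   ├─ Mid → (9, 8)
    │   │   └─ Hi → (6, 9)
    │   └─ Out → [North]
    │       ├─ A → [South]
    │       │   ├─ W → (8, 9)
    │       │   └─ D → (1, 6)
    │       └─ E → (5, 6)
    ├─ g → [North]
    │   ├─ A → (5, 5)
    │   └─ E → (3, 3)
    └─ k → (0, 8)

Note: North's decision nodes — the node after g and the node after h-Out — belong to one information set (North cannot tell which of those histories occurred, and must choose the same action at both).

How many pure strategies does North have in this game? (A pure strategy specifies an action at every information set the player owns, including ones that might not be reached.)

North owns the information set {g, h-Out} with actions {A, E} — two choices.
North owns the node after h-In with actions {Lo, Mid, Hi} — three choices.
A pure strategy fixes one action at each information set independently, so the count is the product 2 × 3 = 6.

6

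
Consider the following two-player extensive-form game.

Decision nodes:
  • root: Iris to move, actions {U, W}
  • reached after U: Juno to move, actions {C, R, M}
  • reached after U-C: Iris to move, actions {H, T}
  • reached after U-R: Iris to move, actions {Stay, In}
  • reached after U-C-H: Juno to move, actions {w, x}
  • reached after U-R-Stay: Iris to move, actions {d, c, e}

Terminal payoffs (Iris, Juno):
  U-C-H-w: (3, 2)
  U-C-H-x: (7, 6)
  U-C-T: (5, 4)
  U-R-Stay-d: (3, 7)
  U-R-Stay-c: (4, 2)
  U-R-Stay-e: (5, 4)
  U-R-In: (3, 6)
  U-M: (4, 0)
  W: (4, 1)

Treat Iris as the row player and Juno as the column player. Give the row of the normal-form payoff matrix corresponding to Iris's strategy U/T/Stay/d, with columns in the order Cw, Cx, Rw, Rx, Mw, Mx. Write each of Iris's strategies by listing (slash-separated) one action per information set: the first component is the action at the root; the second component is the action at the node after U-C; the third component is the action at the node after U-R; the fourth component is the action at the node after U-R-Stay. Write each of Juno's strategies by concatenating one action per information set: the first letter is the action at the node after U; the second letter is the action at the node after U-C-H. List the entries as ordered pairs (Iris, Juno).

vs Cw: Iris plays U → Juno plays C at [U] → Iris plays T at [U-C] → (5, 4)
vs Cx: Iris plays U → Juno plays C at [U] → Iris plays T at [U-C] → (5, 4)
vs Rw: Iris plays U → Juno plays R at [U] → Iris plays Stay at [U-R] → Iris plays d at [U-R-Stay] → (3, 7)
vs Rx: Iris plays U → Juno plays R at [U] → Iris plays Stay at [U-R] → Iris plays d at [U-R-Stay] → (3, 7)
vs Mw: Iris plays U → Juno plays M at [U] → (4, 0)
vs Mx: Iris plays U → Juno plays M at [U] → (4, 0)

(5,4) (5,4) (3,7) (3,7) (4,0) (4,0)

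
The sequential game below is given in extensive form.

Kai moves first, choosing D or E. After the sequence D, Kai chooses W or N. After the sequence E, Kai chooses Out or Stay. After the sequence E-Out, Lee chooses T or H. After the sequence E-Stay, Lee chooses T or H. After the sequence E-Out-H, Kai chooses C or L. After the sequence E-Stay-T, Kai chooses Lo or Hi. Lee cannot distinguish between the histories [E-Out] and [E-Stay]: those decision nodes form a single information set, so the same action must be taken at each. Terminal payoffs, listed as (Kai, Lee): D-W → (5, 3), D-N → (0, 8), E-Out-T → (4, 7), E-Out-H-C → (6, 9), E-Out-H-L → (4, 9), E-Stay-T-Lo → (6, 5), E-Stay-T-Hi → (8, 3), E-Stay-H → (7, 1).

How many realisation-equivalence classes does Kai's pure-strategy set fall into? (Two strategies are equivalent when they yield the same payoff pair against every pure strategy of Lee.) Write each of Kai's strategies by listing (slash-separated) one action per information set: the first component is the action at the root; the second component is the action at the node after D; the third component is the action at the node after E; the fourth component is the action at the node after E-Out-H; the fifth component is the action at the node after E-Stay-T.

Kai has 32 pure strategies: D/W/Out/C/Lo, D/W/Out/C/Hi, D/W/Out/L/Lo, D/W/Out/L/Hi, D/W/Stay/C/Lo, D/W/Stay/C/Hi, D/W/Stay/L/Lo, D/W/Stay/L/Hi, D/N/Out/C/Lo, D/N/Out/C/Hi, D/N/Out/L/Lo, D/N/Out/L/Hi, D/N/Stay/C/Lo, D/N/Stay/C/Hi, D/N/Stay/L/Lo, D/N/Stay/L/Hi, E/W/Out/C/Lo, E/W/Out/C/Hi, E/W/Out/L/Lo, E/W/Out/L/Hi, E/W/Stay/C/Lo, E/W/Stay/C/Hi, E/W/Stay/L/Lo, E/W/Stay/L/Hi, E/N/Out/C/Lo, E/N/Out/C/Hi, E/N/Out/L/Lo, E/N/Out/L/Hi, E/N/Stay/C/Lo, E/N/Stay/C/Hi, E/N/Stay/L/Lo, E/N/Stay/L/Hi. Columns: T, H.
{D/W/Out/C/Lo, D/W/Out/C/Hi, D/W/Out/L/Lo, D/W/Out/L/Hi, D/W/Stay/C/Lo, D/W/Stay/C/Hi, D/W/Stay/L/Lo, D/W/Stay/L/Hi} → row (5,3) (5,3)
{D/N/Out/C/Lo, D/N/Out/C/Hi, D/N/Out/L/Lo, D/N/Out/L/Hi, D/N/Stay/C/Lo, D/N/Stay/C/Hi, D/N/Stay/L/Lo, D/N/Stay/L/Hi} → row (0,8) (0,8)
{E/W/Out/C/Lo, E/W/Out/C/Hi, E/N/Out/C/Lo, E/N/Out/C/Hi} → row (4,7) (6,9)
{E/W/Out/L/Lo, E/W/Out/L/Hi, E/N/Out/L/Lo, E/N/Out/L/Hi} → row (4,7) (4,9)
{E/W/Stay/C/Lo, E/W/Stay/L/Lo, E/N/Stay/C/Lo, E/N/Stay/L/Lo} → row (6,5) (7,1)
{E/W/Stay/C/Hi, E/W/Stay/L/Hi, E/N/Stay/C/Hi, E/N/Stay/L/Hi} → row (8,3) (7,1)
That's 6 distinct rows out of 32 strategies.

6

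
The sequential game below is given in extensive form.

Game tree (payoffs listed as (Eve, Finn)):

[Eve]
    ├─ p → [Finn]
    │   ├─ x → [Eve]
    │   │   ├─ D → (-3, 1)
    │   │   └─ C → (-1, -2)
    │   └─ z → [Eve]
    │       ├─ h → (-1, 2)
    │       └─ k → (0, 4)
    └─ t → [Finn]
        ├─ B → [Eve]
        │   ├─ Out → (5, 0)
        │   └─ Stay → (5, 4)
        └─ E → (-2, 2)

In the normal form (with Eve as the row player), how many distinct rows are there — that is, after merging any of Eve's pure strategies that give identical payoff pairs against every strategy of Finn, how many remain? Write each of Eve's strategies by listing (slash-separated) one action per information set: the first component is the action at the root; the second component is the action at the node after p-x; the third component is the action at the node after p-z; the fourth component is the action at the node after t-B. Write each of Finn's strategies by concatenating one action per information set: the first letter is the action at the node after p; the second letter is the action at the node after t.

6

Eve has 16 pure strategies: p/D/h/Out, p/D/h/Stay, p/D/k/Out, p/D/k/Stay, p/C/h/Out, p/C/h/Stay, p/C/k/Out, p/C/k/Stay, t/D/h/Out, t/D/h/Stay, t/D/k/Out, t/D/k/Stay, t/C/h/Out, t/C/h/Stay, t/C/k/Out, t/C/k/Stay. Columns: xB, xE, zB, zE.
{p/D/h/Out, p/D/h/Stay} → row (-3,1) (-3,1) (-1,2) (-1,2)
{p/D/k/Out, p/D/k/Stay} → row (-3,1) (-3,1) (0,4) (0,4)
{p/C/h/Out, p/C/h/Stay} → row (-1,-2) (-1,-2) (-1,2) (-1,2)
{p/C/k/Out, p/C/k/Stay} → row (-1,-2) (-1,-2) (0,4) (0,4)
{t/D/h/Out, t/D/k/Out, t/C/h/Out, t/C/k/Out} → row (5,0) (-2,2) (5,0) (-2,2)
{t/D/h/Stay, t/D/k/Stay, t/C/h/Stay, t/C/k/Stay} → row (5,4) (-2,2) (5,4) (-2,2)
That's 6 distinct rows out of 16 strategies.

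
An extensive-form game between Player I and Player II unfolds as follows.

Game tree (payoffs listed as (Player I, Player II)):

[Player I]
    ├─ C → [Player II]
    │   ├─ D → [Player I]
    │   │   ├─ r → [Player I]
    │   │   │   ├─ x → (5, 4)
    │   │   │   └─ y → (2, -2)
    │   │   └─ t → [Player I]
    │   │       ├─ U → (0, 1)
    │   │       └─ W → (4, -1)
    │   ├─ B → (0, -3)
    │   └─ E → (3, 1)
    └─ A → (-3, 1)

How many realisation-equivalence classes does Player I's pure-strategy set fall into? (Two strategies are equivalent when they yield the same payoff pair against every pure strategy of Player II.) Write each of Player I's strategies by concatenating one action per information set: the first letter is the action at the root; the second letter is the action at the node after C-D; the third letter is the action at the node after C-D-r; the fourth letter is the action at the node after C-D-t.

Player I has 16 pure strategies: CrxU, CrxW, CryU, CryW, CtxU, CtxW, CtyU, CtyW, ArxU, ArxW, AryU, AryW, AtxU, AtxW, AtyU, AtyW. Columns: D, B, E.
{CrxU, CrxW} → row (5,4) (0,-3) (3,1)
{CryU, CryW} → row (2,-2) (0,-3) (3,1)
{CtxU, CtyU} → row (0,1) (0,-3) (3,1)
{CtxW, CtyW} → row (4,-1) (0,-3) (3,1)
{ArxU, ArxW, AryU, AryW, AtxU, AtxW, AtyU, AtyW} → row (-3,1) (-3,1) (-3,1)
That's 5 distinct rows out of 16 strategies.

5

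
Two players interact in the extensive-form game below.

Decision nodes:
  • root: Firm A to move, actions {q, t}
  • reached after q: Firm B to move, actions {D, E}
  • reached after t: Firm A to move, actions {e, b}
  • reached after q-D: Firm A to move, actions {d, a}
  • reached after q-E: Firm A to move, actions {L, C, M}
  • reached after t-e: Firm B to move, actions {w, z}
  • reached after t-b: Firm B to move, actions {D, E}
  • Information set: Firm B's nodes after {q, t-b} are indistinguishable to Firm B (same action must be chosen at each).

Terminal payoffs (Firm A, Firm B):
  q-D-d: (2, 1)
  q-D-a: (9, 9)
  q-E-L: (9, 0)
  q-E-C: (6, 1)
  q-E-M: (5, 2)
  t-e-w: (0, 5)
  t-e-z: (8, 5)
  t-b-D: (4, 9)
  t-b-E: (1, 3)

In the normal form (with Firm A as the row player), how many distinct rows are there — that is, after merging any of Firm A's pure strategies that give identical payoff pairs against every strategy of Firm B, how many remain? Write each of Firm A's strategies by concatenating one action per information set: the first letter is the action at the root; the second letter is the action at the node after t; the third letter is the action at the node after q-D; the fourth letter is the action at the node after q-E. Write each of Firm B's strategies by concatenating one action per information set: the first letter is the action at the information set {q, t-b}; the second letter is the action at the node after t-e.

8

Firm A has 24 pure strategies: qedL, qedC, qedM, qeaL, qeaC, qeaM, qbdL, qbdC, qbdM, qbaL, qbaC, qbaM, tedL, tedC, tedM, teaL, teaC, teaM, tbdL, tbdC, tbdM, tbaL, tbaC, tbaM. Columns: Dw, Dz, Ew, Ez.
{qedL, qbdL} → row (2,1) (2,1) (9,0) (9,0)
{qedC, qbdC} → row (2,1) (2,1) (6,1) (6,1)
{qedM, qbdM} → row (2,1) (2,1) (5,2) (5,2)
{qeaL, qbaL} → row (9,9) (9,9) (9,0) (9,0)
{qeaC, qbaC} → row (9,9) (9,9) (6,1) (6,1)
{qeaM, qbaM} → row (9,9) (9,9) (5,2) (5,2)
{tedL, tedC, tedM, teaL, teaC, teaM} → row (0,5) (8,5) (0,5) (8,5)
{tbdL, tbdC, tbdM, tbaL, tbaC, tbaM} → row (4,9) (4,9) (1,3) (1,3)
That's 8 distinct rows out of 24 strategies.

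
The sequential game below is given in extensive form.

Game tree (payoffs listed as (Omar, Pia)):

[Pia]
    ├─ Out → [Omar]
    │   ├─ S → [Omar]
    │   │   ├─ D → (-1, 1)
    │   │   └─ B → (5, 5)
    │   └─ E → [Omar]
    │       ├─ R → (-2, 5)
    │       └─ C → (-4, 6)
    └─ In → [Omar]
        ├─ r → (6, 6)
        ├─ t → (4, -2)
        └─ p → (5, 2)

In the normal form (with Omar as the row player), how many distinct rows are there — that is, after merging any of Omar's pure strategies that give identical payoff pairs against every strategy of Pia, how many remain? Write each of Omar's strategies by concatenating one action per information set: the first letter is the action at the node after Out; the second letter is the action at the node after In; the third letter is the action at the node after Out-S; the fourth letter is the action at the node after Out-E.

12

Omar has 24 pure strategies: SrDR, SrDC, SrBR, SrBC, StDR, StDC, StBR, StBC, SpDR, SpDC, SpBR, SpBC, ErDR, ErDC, ErBR, ErBC, EtDR, EtDC, EtBR, EtBC, EpDR, EpDC, EpBR, EpBC. Columns: Out, In.
{SrDR, SrDC} → row (-1,1) (6,6)
{SrBR, SrBC} → row (5,5) (6,6)
{StDR, StDC} → row (-1,1) (4,-2)
{StBR, StBC} → row (5,5) (4,-2)
{SpDR, SpDC} → row (-1,1) (5,2)
{SpBR, SpBC} → row (5,5) (5,2)
{ErDR, ErBR} → row (-2,5) (6,6)
{ErDC, ErBC} → row (-4,6) (6,6)
{EtDR, EtBR} → row (-2,5) (4,-2)
{EtDC, EtBC} → row (-4,6) (4,-2)
{EpDR, EpBR} → row (-2,5) (5,2)
{EpDC, EpBC} → row (-4,6) (5,2)
That's 12 distinct rows out of 24 strategies.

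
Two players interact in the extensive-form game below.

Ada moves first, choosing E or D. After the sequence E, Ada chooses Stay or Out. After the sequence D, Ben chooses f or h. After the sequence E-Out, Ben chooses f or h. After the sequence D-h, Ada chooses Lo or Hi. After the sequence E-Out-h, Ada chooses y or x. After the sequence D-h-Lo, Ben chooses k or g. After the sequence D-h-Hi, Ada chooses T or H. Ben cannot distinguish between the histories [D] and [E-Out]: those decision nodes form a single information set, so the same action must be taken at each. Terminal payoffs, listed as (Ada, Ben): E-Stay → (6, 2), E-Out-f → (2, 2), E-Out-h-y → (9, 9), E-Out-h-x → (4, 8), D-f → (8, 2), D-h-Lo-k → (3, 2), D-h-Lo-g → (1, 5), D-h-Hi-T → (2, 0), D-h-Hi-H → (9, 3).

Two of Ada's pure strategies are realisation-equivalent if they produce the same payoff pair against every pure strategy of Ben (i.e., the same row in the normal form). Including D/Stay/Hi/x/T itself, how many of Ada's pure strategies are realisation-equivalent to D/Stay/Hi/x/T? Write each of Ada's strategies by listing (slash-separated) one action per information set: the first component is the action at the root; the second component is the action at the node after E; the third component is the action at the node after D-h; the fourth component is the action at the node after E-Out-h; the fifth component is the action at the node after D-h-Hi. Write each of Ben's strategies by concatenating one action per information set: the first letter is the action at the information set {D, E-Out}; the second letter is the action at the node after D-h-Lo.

Row for D/Stay/Hi/x/T (columns fk, fg, hk, hg): (8,2) (8,2) (2,0) (2,0).
Under D/Stay/Hi/x/T, Ada's choice at the node after E and at the node after E-Out-h can never be reached regardless of what Ben does, so varying those choices leaves every outcome unchanged.
Holding the reachable choices fixed and varying the unreachable ones freely already gives 2 × 2 = 4 equivalent strategies.
No other strategy reproduces this row, so those 4 are the full class: D/Stay/Hi/y/T, D/Stay/Hi/x/T, D/Out/Hi/y/T, D/Out/Hi/x/T.

4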